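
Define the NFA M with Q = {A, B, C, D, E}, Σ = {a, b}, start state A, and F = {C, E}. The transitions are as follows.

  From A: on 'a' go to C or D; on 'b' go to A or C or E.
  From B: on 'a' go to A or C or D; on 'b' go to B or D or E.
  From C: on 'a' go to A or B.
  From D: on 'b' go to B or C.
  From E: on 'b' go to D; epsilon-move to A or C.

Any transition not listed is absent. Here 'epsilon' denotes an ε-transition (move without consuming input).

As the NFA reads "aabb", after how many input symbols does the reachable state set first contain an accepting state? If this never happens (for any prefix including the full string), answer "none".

1

Start in {A}.
Read 'a': A→{C, D}; now {C, D}.
None of the earlier sets intersect F, but {C, D} does.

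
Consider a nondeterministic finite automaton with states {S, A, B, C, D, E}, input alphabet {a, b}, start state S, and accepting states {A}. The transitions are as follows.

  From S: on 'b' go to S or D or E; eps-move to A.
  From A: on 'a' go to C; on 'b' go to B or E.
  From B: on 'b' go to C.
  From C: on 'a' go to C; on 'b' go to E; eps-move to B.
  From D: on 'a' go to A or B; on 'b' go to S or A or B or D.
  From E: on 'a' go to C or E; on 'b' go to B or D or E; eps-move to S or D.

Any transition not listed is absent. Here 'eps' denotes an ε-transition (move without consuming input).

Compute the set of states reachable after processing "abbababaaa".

{S, A, B, C, D, E}

Start: ε-closure({S}) = {S, A}.
Read 'a': S→∅, A→{C}; union {C}; ε-closure = {B, C}.
Read 'b': B→{C}, C→{E}; union {C, E}; ε-closure = {S, A, B, C, D, E}.
Read 'b': S→{S, D, E}, A→{B, E}, B→{C}, C→{E}, D→{S, A, B, D}, E→{B, D, E}; now {S, A, B, C, D, E}.
Read 'a': S→∅, A→{C}, B→∅, C→{C}, D→{A, B}, E→{C, E}; union {A, B, C, E}; ε-closure = {S, A, B, C, D, E}.
Read 'b': S→{S, D, E}, A→{B, E}, B→{C}, C→{E}, D→{S, A, B, D}, E→{B, D, E}; now {S, A, B, C, D, E}.
Read 'a': S→∅, A→{C}, B→∅, C→{C}, D→{A, B}, E→{C, E}; union {A, B, C, E}; ε-closure = {S, A, B, C, D, E}.
Read 'b': S→{S, D, E}, A→{B, E}, B→{C}, C→{E}, D→{S, A, B, D}, E→{B, D, E}; now {S, A, B, C, D, E}.
Read 'a': S→∅, A→{C}, B→∅, C→{C}, D→{A, B}, E→{C, E}; union {A, B, C, E}; ε-closure = {S, A, B, C, D, E}.
Read 'a': S→∅, A→{C}, B→∅, C→{C}, D→{A, B}, E→{C, E}; union {A, B, C, E}; ε-closure = {S, A, B, C, D, E}.
Read 'a': S→∅, A→{C}, B→∅, C→{C}, D→{A, B}, E→{C, E}; union {A, B, C, E}; ε-closure = {S, A, B, C, D, E}.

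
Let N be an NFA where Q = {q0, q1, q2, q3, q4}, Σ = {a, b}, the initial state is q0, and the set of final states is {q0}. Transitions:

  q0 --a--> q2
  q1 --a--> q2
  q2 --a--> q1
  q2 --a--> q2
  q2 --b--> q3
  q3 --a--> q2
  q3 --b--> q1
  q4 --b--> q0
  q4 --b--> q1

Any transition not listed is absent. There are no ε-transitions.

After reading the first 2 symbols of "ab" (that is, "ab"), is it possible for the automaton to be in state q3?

Start in {q0}.
Read 'a': {q0} → {q2}.
Read 'b': {q2} → {q3}.
State q3 is in {q3}.

Yes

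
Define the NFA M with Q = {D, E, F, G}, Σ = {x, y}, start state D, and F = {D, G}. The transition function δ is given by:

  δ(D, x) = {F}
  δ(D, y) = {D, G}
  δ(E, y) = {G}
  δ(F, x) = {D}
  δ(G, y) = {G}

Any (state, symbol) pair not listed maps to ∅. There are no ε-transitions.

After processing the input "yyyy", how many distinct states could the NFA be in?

2

Start in {D}.
Read 'y': D→{D, G}; now {D, G}.
Read 'y': D→{D, G}, G→{G}; now {D, G}.
Read 'y': D→{D, G}, G→{G}; now {D, G}.
Read 'y': D→{D, G}, G→{G}; now {D, G}.
That set has 2 states.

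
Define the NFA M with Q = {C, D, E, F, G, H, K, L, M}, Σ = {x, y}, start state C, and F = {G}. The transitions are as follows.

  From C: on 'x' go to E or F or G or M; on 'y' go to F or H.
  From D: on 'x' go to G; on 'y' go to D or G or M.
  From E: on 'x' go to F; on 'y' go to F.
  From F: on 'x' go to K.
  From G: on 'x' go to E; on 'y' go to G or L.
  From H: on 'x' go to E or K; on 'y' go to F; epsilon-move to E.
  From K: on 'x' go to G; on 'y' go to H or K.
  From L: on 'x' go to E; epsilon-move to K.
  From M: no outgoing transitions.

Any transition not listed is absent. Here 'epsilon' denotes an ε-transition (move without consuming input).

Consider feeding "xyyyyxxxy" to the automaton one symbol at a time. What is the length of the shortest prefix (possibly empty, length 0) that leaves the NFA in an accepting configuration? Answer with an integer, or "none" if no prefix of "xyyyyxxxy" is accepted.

1

Start in {C}.
Read 'x': {C} → {E, F, G, M}.
None of the earlier sets intersect F, but {E, F, G, M} does.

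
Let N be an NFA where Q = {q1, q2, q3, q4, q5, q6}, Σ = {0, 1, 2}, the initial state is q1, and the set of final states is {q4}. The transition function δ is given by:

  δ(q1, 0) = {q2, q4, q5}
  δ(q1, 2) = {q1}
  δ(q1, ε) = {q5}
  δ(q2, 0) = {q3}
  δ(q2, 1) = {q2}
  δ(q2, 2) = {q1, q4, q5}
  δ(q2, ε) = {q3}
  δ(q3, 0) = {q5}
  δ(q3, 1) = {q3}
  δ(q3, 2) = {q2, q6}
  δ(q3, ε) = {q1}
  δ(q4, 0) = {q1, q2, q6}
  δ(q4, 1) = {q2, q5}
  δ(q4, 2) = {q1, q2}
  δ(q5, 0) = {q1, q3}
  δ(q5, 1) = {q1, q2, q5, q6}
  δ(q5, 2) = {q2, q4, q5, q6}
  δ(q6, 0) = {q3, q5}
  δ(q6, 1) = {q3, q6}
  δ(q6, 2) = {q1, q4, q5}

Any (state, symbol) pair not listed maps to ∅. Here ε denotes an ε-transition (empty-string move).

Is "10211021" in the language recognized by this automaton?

Start: ε-closure({q1}) = {q1, q5}.
Read '1': q1→∅, q5→{q1, q2, q5, q6}; union {q1, q2, q5, q6}; ε-closure = {q1, q2, q3, q5, q6}.
Read '0': q1→{q2, q4, q5}, q2→{q3}, q3→{q5}, q5→{q1, q3}, q6→{q3, q5}; now {q1, q2, q3, q4, q5}.
Read '2': q1→{q1}, q2→{q1, q4, q5}, q3→{q2, q6}, q4→{q1, q2}, q5→{q2, q4, q5, q6}; union {q1, q2, q4, q5, q6}; ε-closure = {q1, q2, q3, q4, q5, q6}.
Read '1': q1→∅, q2→{q2}, q3→{q3}, q4→{q2, q5}, q5→{q1, q2, q5, q6}, q6→{q3, q6}; now {q1, q2, q3, q5, q6}.
Read '1': q1→∅, q2→{q2}, q3→{q3}, q5→{q1, q2, q5, q6}, q6→{q3, q6}; now {q1, q2, q3, q5, q6}.
Read '0': q1→{q2, q4, q5}, q2→{q3}, q3→{q5}, q5→{q1, q3}, q6→{q3, q5}; now {q1, q2, q3, q4, q5}.
Read '2': q1→{q1}, q2→{q1, q4, q5}, q3→{q2, q6}, q4→{q1, q2}, q5→{q2, q4, q5, q6}; union {q1, q2, q4, q5, q6}; ε-closure = {q1, q2, q3, q4, q5, q6}.
Read '1': q1→∅, q2→{q2}, q3→{q3}, q4→{q2, q5}, q5→{q1, q2, q5, q6}, q6→{q3, q6}; now {q1, q2, q3, q5, q6}.
The final set {q1, q2, q3, q5, q6} contains no accepting state.

No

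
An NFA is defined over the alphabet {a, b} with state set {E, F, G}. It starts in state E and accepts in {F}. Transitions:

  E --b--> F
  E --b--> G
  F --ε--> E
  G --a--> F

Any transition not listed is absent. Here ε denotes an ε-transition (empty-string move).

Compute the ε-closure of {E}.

Begin with {E}.
No ε-moves leave this set, so the closure equals the set itself.

{E}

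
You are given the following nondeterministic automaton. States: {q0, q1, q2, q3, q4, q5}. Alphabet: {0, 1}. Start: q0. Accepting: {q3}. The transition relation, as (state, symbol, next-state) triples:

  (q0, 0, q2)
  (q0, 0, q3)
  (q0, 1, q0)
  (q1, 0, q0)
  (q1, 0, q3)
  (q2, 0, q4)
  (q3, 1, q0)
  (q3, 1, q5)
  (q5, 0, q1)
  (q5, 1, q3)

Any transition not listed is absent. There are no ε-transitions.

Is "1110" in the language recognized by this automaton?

Start in {q0}.
Read '1': {q0} → {q0}.
Read '1': {q0} → {q0}.
Read '1': {q0} → {q0}.
Read '0': {q0} → {q2, q3}.
The final set {q2, q3} contains the accepting state q3.

Yes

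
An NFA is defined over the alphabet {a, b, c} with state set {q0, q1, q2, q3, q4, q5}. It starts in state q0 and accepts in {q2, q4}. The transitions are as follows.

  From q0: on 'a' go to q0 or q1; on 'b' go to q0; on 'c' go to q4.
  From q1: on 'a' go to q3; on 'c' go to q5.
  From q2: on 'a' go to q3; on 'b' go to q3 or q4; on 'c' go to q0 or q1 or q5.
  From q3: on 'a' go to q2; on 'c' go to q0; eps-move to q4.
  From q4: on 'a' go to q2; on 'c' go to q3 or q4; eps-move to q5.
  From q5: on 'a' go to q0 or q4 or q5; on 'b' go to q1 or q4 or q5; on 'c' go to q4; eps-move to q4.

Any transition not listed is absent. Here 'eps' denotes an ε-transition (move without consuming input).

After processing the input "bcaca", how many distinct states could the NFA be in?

Start in {q0}.
Read 'b': q0→{q0}; now {q0}.
Read 'c': q0→{q4}; union {q4}; ε-closure = {q4, q5}.
Read 'a': q4→{q2}, q5→{q0, q4, q5}; now {q0, q2, q4, q5}.
Read 'c': q0→{q4}, q2→{q0, q1, q5}, q4→{q3, q4}, q5→{q4}; now {q0, q1, q3, q4, q5}.
Read 'a': q0→{q0, q1}, q1→{q3}, q3→{q2}, q4→{q2}, q5→{q0, q4, q5}; now {q0, q1, q2, q3, q4, q5}.
That set has 6 states.

6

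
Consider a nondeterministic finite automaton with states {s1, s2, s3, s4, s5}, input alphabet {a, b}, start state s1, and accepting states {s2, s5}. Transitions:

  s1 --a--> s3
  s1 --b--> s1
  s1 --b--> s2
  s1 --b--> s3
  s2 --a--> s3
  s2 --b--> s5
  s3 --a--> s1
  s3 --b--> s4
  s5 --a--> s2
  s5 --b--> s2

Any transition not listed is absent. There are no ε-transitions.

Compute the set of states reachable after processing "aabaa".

{s1, s3}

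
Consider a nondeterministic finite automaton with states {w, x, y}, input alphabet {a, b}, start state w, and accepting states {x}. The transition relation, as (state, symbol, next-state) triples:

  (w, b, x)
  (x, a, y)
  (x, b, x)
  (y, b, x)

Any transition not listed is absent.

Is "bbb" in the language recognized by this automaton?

Yes

Start in {w}.
Read 'b': {w} → {x}.
Read 'b': {x} → {x}.
Read 'b': {x} → {x}.
The final set {x} contains the accepting state x.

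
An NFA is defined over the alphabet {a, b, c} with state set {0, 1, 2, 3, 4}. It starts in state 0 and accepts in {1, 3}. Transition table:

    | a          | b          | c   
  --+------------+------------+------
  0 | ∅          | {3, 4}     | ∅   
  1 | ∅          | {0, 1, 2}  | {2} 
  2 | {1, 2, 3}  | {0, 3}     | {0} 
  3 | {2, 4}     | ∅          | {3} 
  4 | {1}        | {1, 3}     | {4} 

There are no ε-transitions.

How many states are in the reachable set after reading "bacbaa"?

Start in {0}.
Read 'b': 0→{3, 4}; now {3, 4}.
Read 'a': 3→{2, 4}, 4→{1}; now {1, 2, 4}.
Read 'c': 1→{2}, 2→{0}, 4→{4}; now {0, 2, 4}.
Read 'b': 0→{3, 4}, 2→{0, 3}, 4→{1, 3}; now {0, 1, 3, 4}.
Read 'a': 0→∅, 1→∅, 3→{2, 4}, 4→{1}; now {1, 2, 4}.
Read 'a': 1→∅, 2→{1, 2, 3}, 4→{1}; now {1, 2, 3}.
That set has 3 states.

3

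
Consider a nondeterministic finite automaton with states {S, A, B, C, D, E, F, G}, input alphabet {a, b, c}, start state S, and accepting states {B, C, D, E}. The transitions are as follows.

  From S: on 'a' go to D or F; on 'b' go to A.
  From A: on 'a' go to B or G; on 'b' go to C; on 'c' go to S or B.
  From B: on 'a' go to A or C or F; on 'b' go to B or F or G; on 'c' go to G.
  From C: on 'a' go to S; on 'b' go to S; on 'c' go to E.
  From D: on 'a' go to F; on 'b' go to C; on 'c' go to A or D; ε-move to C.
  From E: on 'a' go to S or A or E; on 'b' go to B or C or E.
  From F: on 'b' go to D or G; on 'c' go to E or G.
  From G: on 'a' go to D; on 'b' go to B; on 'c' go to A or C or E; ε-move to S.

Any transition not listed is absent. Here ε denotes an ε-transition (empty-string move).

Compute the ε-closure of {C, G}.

{S, C, G}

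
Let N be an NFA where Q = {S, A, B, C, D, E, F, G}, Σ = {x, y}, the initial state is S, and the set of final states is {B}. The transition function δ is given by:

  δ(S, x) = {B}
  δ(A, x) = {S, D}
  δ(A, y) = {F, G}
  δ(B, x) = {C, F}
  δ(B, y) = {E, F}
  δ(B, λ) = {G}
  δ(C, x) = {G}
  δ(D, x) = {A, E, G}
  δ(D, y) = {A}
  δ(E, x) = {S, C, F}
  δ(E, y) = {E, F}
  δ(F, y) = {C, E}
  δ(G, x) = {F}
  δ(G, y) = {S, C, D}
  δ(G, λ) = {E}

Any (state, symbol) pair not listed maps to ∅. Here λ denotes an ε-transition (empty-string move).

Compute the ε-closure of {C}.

Begin with {C}.
No ε-moves leave this set, so the closure equals the set itself.

{C}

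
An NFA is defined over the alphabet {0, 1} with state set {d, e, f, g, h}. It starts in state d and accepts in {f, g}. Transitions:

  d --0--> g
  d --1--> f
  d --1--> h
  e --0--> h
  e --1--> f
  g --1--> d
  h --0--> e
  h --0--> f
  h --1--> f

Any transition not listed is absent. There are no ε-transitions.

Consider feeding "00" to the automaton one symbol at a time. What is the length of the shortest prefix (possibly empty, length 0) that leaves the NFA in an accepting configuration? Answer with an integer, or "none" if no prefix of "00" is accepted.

Start in {d}.
Read '0': {d} → {g}.
None of the earlier sets intersect F, but {g} does.

1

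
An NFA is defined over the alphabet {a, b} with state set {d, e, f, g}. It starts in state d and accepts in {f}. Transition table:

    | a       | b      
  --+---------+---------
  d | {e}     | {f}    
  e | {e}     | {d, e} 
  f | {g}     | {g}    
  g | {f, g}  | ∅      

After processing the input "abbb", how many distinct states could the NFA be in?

4

Start in {d}.
Read 'a': {d} → {e}.
Read 'b': {e} → {d, e}.
Read 'b': {d, e} → {d, e, f}.
Read 'b': {d, e, f} → {d, e, f, g}.
That set has 4 states.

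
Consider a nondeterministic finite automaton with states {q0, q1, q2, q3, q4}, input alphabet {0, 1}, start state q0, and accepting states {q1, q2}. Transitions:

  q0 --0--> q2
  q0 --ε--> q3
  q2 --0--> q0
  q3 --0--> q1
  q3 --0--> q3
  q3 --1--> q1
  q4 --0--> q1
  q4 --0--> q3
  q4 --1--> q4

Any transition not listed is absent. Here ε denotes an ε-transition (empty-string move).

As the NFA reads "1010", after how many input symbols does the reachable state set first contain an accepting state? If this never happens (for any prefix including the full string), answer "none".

1

Start: ε-closure({q0}) = {q0, q3}.
Read '1': q0→∅, q3→{q1}; now {q1}.
None of the earlier sets intersect F, but {q1} does.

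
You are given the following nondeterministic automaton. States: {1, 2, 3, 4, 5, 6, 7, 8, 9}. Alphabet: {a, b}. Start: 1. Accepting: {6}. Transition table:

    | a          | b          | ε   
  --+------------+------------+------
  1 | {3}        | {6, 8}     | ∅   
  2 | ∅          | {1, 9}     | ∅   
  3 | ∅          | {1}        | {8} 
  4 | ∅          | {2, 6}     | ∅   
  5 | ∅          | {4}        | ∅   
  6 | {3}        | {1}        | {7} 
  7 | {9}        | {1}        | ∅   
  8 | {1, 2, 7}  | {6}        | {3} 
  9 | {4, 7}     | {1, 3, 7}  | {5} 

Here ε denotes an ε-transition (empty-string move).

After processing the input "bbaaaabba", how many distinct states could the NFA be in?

Start in {1}.
Read 'b': {1} → {3, 6, 7, 8}.
Read 'b': {3, 6, 7, 8} → {1, 6, 7}.
Read 'a': {1, 6, 7} → {3, 5, 8, 9}.
Read 'a': {3, 5, 8, 9} → {1, 2, 4, 7}.
Read 'a': {1, 2, 4, 7} → {3, 5, 8, 9}.
Read 'a': {3, 5, 8, 9} → {1, 2, 4, 7}.
Read 'b': {1, 2, 4, 7} → {1, 2, 3, 5, 6, 7, 8, 9}.
Read 'b': {1, 2, 3, 5, 6, 7, 8, 9} → {1, 3, 4, 5, 6, 7, 8, 9}.
Read 'a': {1, 3, 4, 5, 6, 7, 8, 9} → {1, 2, 3, 4, 5, 7, 8, 9}.
That set has 8 states.

8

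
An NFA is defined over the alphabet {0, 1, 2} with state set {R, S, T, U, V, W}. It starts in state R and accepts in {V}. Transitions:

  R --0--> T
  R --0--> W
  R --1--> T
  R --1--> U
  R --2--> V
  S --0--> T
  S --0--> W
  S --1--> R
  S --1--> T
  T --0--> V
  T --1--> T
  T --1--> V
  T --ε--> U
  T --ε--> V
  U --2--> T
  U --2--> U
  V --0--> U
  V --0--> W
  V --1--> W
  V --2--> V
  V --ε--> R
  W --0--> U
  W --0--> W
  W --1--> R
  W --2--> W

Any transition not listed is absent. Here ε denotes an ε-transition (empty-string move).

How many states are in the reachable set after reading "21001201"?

5

Start in {R}.
Read '2': R→{V}; union {V}; ε-closure = {R, V}.
Read '1': R→{T, U}, V→{W}; union {T, U, W}; ε-closure = {R, T, U, V, W}.
Read '0': R→{T, W}, T→{V}, U→∅, V→{U, W}, W→{U, W}; union {T, U, V, W}; ε-closure = {R, T, U, V, W}.
Read '0': R→{T, W}, T→{V}, U→∅, V→{U, W}, W→{U, W}; union {T, U, V, W}; ε-closure = {R, T, U, V, W}.
Read '1': R→{T, U}, T→{T, V}, U→∅, V→{W}, W→{R}; now {R, T, U, V, W}.
Read '2': R→{V}, T→∅, U→{T, U}, V→{V}, W→{W}; union {T, U, V, W}; ε-closure = {R, T, U, V, W}.
Read '0': R→{T, W}, T→{V}, U→∅, V→{U, W}, W→{U, W}; union {T, U, V, W}; ε-closure = {R, T, U, V, W}.
Read '1': R→{T, U}, T→{T, V}, U→∅, V→{W}, W→{R}; now {R, T, U, V, W}.
That set has 5 states.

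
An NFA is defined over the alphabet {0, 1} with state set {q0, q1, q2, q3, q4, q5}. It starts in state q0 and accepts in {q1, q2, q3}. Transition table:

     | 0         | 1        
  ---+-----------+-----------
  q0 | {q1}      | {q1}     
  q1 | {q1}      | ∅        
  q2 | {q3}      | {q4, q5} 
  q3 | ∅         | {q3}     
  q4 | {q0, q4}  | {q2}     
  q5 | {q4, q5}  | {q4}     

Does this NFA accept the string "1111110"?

No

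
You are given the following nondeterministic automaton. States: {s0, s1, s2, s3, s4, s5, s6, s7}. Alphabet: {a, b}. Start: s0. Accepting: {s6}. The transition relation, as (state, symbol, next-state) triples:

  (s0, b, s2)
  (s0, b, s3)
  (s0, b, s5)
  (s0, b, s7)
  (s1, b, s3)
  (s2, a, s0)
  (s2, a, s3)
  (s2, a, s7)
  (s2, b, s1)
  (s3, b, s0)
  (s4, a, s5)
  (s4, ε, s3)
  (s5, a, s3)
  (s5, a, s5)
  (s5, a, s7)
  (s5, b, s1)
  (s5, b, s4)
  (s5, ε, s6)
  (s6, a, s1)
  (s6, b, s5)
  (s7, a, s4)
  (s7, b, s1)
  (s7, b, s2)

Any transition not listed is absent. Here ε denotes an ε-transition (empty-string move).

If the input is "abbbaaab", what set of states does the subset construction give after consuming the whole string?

Start in {s0}.
Read 'a': s0→∅; now ∅.
The set is empty and remains empty for the remaining 7 symbols.

∅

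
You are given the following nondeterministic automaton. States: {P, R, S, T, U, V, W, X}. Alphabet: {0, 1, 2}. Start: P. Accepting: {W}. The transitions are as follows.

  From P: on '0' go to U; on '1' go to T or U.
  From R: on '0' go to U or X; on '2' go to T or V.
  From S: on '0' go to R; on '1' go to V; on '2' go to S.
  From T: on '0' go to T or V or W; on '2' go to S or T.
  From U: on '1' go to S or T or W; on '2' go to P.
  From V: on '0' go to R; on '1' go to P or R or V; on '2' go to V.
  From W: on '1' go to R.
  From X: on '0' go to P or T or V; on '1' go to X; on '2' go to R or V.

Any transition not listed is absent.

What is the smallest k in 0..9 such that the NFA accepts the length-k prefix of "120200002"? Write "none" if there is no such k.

3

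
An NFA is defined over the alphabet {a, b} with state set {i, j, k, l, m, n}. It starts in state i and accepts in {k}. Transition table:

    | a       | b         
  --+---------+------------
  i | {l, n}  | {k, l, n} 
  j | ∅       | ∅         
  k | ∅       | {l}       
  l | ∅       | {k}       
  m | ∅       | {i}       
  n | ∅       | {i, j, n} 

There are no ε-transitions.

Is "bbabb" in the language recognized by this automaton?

Start in {i}.
Read 'b': {i} → {k, l, n}.
Read 'b': {k, l, n} → {i, j, k, l, n}.
Read 'a': {i, j, k, l, n} → {l, n}.
Read 'b': {l, n} → {i, j, k, n}.
Read 'b': {i, j, k, n} → {i, j, k, l, n}.
The final set {i, j, k, l, n} contains the accepting state k.

Yes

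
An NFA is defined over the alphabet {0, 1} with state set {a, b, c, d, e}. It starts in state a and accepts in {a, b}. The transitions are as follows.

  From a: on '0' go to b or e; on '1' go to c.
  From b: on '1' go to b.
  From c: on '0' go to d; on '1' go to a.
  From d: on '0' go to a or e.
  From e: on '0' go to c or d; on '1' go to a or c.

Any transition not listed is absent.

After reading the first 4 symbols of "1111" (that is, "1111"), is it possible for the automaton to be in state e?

Start in {a}.
Read '1': {a} → {c}.
Read '1': {c} → {a}.
Read '1': {a} → {c}.
Read '1': {c} → {a}.
State e is not in {a}.

No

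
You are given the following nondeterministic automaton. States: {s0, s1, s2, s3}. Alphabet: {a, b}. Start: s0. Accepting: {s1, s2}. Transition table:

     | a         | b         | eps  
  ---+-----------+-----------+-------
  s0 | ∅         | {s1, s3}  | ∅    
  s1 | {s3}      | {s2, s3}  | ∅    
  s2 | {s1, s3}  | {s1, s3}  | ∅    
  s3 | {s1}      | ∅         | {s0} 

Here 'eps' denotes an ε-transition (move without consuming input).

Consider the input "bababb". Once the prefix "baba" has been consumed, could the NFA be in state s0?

Yes

Start in {s0}.
Read 'b': s0→{s1, s3}; union {s1, s3}; ε-closure = {s0, s1, s3}.
Read 'a': s0→∅, s1→{s3}, s3→{s1}; union {s1, s3}; ε-closure = {s0, s1, s3}.
Read 'b': s0→{s1, s3}, s1→{s2, s3}, s3→∅; union {s1, s2, s3}; ε-closure = {s0, s1, s2, s3}.
Read 'a': s0→∅, s1→{s3}, s2→{s1, s3}, s3→{s1}; union {s1, s3}; ε-closure = {s0, s1, s3}.
State s0 is in {s0, s1, s3}.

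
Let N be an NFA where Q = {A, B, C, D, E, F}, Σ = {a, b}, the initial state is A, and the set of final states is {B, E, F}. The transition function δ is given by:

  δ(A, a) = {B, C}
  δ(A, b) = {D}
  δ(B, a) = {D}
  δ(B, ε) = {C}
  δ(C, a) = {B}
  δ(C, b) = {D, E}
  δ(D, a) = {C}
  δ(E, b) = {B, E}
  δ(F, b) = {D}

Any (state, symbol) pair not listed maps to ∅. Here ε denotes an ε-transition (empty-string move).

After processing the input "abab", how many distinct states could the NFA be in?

Start in {A}.
Read 'a': A→{B, C}; now {B, C}.
Read 'b': B→∅, C→{D, E}; now {D, E}.
Read 'a': D→{C}, E→∅; now {C}.
Read 'b': C→{D, E}; now {D, E}.
That set has 2 states.

2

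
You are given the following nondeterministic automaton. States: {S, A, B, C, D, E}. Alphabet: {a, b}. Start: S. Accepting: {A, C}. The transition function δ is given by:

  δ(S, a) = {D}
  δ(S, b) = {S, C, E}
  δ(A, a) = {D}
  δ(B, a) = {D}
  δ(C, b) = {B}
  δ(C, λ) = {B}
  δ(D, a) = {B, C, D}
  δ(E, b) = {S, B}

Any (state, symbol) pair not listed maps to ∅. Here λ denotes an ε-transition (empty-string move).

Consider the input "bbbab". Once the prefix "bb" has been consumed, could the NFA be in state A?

Start in {S}.
Read 'b': {S} → {S, B, C, E}.
Read 'b': {S, B, C, E} → {S, B, C, E}.
State A is not in {S, B, C, E}.

No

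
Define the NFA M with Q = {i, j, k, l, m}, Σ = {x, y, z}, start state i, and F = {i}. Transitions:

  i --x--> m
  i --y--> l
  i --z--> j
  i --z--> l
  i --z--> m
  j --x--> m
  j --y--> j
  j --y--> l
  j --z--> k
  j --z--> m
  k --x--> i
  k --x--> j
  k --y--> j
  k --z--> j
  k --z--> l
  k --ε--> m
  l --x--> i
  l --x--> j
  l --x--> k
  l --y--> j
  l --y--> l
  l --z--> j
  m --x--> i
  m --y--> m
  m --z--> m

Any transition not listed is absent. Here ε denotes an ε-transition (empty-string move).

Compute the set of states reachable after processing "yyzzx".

{i, j, k, m}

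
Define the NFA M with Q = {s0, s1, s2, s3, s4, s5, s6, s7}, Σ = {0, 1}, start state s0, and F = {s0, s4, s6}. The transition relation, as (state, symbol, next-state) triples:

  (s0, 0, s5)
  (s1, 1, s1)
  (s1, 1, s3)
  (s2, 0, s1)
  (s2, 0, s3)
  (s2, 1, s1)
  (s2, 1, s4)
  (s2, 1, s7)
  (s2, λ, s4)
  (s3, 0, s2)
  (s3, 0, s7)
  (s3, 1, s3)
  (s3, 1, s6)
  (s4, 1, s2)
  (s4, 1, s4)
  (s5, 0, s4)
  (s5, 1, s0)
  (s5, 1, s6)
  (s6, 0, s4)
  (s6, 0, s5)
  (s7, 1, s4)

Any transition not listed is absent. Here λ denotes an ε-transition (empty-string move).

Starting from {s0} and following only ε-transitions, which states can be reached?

{s0}

Begin with {s0}.
No ε-moves leave this set, so the closure equals the set itself.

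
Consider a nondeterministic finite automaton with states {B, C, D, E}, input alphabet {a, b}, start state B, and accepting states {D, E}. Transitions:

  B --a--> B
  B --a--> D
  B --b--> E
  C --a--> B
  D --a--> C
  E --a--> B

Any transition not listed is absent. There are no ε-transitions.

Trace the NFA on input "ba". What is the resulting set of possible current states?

Start in {B}.
Read 'b': B→{E}; now {E}.
Read 'a': E→{B}; now {B}.

{B}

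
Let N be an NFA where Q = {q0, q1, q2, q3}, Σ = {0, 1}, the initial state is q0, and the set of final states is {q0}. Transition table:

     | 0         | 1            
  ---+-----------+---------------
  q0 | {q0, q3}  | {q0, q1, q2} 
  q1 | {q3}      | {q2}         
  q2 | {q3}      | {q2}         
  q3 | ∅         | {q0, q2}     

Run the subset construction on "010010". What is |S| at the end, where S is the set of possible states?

Start in {q0}.
Read '0': q0→{q0, q3}; now {q0, q3}.
Read '1': q0→{q0, q1, q2}, q3→{q0, q2}; now {q0, q1, q2}.
Read '0': q0→{q0, q3}, q1→{q3}, q2→{q3}; now {q0, q3}.
Read '0': q0→{q0, q3}, q3→∅; now {q0, q3}.
Read '1': q0→{q0, q1, q2}, q3→{q0, q2}; now {q0, q1, q2}.
Read '0': q0→{q0, q3}, q1→{q3}, q2→{q3}; now {q0, q3}.
That set has 2 states.

2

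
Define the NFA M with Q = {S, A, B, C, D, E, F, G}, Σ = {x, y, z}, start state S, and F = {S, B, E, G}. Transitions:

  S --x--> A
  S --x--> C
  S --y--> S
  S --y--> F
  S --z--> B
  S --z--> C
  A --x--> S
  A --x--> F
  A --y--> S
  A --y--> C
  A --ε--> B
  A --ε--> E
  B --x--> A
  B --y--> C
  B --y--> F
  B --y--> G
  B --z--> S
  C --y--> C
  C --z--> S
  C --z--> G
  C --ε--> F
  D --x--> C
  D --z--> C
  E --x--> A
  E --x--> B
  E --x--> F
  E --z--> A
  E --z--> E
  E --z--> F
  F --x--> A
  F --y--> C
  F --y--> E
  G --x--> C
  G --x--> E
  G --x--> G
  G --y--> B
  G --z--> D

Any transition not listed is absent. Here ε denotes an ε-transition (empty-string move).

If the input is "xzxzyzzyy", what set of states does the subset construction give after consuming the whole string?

{S, B, C, E, F, G}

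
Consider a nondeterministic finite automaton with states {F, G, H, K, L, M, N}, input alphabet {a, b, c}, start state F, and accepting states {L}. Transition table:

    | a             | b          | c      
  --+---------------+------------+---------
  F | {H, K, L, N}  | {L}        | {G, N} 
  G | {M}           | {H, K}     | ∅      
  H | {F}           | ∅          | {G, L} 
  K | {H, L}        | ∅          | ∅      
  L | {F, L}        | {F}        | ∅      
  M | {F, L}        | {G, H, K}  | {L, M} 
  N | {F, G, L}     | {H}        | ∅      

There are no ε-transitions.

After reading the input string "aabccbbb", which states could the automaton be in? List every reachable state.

∅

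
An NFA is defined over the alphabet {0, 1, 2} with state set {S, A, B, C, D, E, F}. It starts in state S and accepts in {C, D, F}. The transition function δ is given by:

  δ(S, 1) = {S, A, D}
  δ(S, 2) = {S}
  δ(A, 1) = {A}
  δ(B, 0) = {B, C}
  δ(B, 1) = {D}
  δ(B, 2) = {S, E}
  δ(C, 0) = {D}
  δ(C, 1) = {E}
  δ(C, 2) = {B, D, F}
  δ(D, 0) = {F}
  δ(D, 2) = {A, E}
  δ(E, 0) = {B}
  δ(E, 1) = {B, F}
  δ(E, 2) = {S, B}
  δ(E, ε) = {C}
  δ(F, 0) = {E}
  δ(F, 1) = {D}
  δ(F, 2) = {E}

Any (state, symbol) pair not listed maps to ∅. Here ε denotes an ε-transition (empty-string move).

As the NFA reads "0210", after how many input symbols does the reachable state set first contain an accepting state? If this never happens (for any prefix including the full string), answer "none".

Start in {S}.
Read '0': S→∅; now ∅.
The set is empty and remains empty for the remaining 3 symbols.
No reachable set along the way intersects F.

none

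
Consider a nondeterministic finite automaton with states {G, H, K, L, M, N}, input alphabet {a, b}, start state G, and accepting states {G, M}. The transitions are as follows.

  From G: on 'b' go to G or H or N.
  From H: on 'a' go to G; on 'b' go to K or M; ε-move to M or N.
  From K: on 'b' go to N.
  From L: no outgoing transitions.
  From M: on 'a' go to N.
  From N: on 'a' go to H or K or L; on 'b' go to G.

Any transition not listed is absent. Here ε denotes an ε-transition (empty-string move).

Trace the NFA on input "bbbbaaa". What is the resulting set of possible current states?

{G, H, K, L, M, N}

Start in {G}.
Read 'b': {G} → {G, H, M, N}.
Read 'b': {G, H, M, N} → {G, H, K, M, N}.
Read 'b': {G, H, K, M, N} → {G, H, K, M, N}.
Read 'b': {G, H, K, M, N} → {G, H, K, M, N}.
Read 'a': {G, H, K, M, N} → {G, H, K, L, M, N}.
Read 'a': {G, H, K, L, M, N} → {G, H, K, L, M, N}.
Read 'a': {G, H, K, L, M, N} → {G, H, K, L, M, N}.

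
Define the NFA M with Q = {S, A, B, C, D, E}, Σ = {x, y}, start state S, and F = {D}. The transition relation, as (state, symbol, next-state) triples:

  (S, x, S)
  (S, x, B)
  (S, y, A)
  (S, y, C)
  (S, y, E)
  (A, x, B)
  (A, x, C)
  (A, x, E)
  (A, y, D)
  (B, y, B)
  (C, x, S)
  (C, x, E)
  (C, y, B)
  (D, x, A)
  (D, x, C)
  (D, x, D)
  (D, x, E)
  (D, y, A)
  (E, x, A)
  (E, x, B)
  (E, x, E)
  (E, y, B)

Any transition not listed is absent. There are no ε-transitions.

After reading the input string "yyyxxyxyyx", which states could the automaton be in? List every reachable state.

{A, B, C, D, E}

Start in {S}.
Read 'y': {S} → {A, C, E}.
Read 'y': {A, C, E} → {B, D}.
Read 'y': {B, D} → {A, B}.
Read 'x': {A, B} → {B, C, E}.
Read 'x': {B, C, E} → {S, A, B, E}.
Read 'y': {S, A, B, E} → {A, B, C, D, E}.
Read 'x': {A, B, C, D, E} → {S, A, B, C, D, E}.
Read 'y': {S, A, B, C, D, E} → {A, B, C, D, E}.
Read 'y': {A, B, C, D, E} → {A, B, D}.
Read 'x': {A, B, D} → {A, B, C, D, E}.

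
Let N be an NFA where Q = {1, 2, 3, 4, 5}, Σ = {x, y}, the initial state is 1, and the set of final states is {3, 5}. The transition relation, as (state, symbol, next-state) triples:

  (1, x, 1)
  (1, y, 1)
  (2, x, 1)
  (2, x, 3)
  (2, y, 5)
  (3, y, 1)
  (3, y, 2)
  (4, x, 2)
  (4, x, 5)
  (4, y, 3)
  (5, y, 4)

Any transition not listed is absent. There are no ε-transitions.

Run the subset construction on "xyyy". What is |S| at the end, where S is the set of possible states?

Start in {1}.
Read 'x': 1→{1}; now {1}.
Read 'y': 1→{1}; now {1}.
Read 'y': 1→{1}; now {1}.
Read 'y': 1→{1}; now {1}.
That set has 1 state.

1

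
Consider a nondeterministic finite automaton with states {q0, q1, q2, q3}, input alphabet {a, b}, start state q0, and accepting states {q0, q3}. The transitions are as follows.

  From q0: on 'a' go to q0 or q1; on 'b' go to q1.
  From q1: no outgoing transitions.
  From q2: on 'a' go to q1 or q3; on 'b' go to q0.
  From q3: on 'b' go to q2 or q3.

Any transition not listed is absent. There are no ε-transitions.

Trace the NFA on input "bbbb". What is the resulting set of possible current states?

∅

Start in {q0}.
Read 'b': q0→{q1}; now {q1}.
Read 'b': q1→∅; now ∅.
The set is empty and remains empty for the remaining 2 symbols.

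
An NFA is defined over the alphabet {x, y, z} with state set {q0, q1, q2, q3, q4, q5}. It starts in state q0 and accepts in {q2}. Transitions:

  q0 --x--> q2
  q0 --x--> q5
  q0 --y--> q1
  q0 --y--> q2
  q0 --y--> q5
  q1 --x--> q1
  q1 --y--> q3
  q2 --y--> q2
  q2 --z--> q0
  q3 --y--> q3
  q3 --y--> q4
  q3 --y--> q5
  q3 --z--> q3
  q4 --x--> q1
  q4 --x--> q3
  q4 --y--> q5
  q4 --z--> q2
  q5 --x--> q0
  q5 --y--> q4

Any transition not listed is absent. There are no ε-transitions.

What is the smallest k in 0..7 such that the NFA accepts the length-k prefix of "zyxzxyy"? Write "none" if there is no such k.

none

Start in {q0}.
Read 'z': {q0} → ∅.
The set is empty and remains empty for the remaining 6 symbols.
No reachable set along the way intersects F.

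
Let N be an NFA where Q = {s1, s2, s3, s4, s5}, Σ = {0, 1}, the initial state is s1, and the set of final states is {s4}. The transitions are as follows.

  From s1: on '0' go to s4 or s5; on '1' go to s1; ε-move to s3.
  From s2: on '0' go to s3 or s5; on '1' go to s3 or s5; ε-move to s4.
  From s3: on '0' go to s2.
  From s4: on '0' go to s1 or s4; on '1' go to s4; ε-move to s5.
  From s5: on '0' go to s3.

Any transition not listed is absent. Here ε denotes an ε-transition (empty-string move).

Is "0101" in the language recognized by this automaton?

Yes

Start: ε-closure({s1}) = {s1, s3}.
Read '0': s1→{s4, s5}, s3→{s2}; now {s2, s4, s5}.
Read '1': s2→{s3, s5}, s4→{s4}, s5→∅; now {s3, s4, s5}.
Read '0': s3→{s2}, s4→{s1, s4}, s5→{s3}; union {s1, s2, s3, s4}; ε-closure = {s1, s2, s3, s4, s5}.
Read '1': s1→{s1}, s2→{s3, s5}, s3→∅, s4→{s4}, s5→∅; now {s1, s3, s4, s5}.
The final set {s1, s3, s4, s5} contains the accepting state s4.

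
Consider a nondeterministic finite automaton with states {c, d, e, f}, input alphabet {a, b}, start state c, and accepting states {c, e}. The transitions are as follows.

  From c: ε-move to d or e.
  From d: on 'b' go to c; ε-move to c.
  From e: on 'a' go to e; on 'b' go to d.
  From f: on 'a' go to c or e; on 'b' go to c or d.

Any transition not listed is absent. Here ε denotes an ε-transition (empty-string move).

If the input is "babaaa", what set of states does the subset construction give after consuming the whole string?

Start: ε-closure({c}) = {c, d, e}.
Read 'b': c→∅, d→{c}, e→{d}; union {c, d}; ε-closure = {c, d, e}.
Read 'a': c→∅, d→∅, e→{e}; now {e}.
Read 'b': e→{d}; union {d}; ε-closure = {c, d, e}.
Read 'a': c→∅, d→∅, e→{e}; now {e}.
Read 'a': e→{e}; now {e}.
Read 'a': e→{e}; now {e}.

{e}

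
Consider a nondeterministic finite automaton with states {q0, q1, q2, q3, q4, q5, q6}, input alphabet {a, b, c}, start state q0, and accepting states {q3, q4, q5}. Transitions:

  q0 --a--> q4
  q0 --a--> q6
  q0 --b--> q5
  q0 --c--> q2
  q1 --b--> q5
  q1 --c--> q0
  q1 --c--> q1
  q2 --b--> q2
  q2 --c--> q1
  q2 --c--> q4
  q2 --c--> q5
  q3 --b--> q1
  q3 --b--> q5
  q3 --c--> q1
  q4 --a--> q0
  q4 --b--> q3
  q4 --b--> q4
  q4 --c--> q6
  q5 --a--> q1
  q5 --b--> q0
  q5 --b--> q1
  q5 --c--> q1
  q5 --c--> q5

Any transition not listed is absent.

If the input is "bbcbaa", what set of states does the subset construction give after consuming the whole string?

∅

Start in {q0}.
Read 'b': {q0} → {q5}.
Read 'b': {q5} → {q0, q1}.
Read 'c': {q0, q1} → {q0, q1, q2}.
Read 'b': {q0, q1, q2} → {q2, q5}.
Read 'a': {q2, q5} → {q1}.
Read 'a': {q1} → ∅.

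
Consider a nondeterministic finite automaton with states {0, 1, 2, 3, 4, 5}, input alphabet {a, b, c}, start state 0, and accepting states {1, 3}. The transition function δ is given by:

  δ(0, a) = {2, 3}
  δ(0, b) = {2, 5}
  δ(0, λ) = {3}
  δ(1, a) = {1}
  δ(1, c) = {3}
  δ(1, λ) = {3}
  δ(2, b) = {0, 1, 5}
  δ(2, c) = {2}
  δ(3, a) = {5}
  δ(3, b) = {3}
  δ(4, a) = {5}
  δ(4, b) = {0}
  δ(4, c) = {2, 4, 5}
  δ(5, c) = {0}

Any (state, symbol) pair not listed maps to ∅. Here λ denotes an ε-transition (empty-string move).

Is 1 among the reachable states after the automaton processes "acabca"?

No

Start: ε-closure({0}) = {0, 3}.
Read 'a': 0→{2, 3}, 3→{5}; now {2, 3, 5}.
Read 'c': 2→{2}, 3→∅, 5→{0}; union {0, 2}; ε-closure = {0, 2, 3}.
Read 'a': 0→{2, 3}, 2→∅, 3→{5}; now {2, 3, 5}.
Read 'b': 2→{0, 1, 5}, 3→{3}, 5→∅; now {0, 1, 3, 5}.
Read 'c': 0→∅, 1→{3}, 3→∅, 5→{0}; now {0, 3}.
Read 'a': 0→{2, 3}, 3→{5}; now {2, 3, 5}.
State 1 is not in {2, 3, 5}.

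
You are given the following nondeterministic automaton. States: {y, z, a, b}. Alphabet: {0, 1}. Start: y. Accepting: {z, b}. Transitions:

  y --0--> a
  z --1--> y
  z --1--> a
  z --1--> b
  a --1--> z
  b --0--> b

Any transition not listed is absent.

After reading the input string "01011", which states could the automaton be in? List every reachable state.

Start in {y}.
Read '0': y→{a}; now {a}.
Read '1': a→{z}; now {z}.
Read '0': z→∅; now ∅.
The set is empty and remains empty for the remaining 2 symbols.

∅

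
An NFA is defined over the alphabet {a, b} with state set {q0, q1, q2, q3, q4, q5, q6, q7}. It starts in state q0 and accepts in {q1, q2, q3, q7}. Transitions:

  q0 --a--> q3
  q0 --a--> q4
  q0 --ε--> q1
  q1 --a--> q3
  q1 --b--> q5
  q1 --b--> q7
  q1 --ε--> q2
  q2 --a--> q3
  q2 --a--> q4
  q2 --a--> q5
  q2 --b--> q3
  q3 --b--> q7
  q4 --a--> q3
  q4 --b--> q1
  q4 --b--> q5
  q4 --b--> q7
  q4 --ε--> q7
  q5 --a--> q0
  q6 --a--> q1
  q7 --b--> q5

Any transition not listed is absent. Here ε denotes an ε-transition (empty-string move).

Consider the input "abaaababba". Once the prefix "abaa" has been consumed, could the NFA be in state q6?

Start: ε-closure({q0}) = {q0, q1, q2}.
Read 'a': {q0, q1, q2} → {q3, q4, q5, q7}.
Read 'b': {q3, q4, q5, q7} → {q1, q2, q5, q7}.
Read 'a': {q1, q2, q5, q7} → {q0, q1, q2, q3, q4, q5, q7}.
Read 'a': {q0, q1, q2, q3, q4, q5, q7} → {q0, q1, q2, q3, q4, q5, q7}.
State q6 is not in {q0, q1, q2, q3, q4, q5, q7}.

No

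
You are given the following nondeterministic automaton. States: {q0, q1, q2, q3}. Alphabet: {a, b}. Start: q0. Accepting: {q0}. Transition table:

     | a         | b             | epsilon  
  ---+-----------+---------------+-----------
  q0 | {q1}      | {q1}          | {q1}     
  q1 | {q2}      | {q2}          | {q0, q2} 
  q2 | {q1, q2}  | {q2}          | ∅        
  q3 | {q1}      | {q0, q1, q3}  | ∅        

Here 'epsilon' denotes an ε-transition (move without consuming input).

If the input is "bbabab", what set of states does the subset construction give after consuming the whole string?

Start: ε-closure({q0}) = {q0, q1, q2}.
Read 'b': {q0, q1, q2} → {q0, q1, q2}.
Read 'b': {q0, q1, q2} → {q0, q1, q2}.
Read 'a': {q0, q1, q2} → {q0, q1, q2}.
Read 'b': {q0, q1, q2} → {q0, q1, q2}.
Read 'a': {q0, q1, q2} → {q0, q1, q2}.
Read 'b': {q0, q1, q2} → {q0, q1, q2}.

{q0, q1, q2}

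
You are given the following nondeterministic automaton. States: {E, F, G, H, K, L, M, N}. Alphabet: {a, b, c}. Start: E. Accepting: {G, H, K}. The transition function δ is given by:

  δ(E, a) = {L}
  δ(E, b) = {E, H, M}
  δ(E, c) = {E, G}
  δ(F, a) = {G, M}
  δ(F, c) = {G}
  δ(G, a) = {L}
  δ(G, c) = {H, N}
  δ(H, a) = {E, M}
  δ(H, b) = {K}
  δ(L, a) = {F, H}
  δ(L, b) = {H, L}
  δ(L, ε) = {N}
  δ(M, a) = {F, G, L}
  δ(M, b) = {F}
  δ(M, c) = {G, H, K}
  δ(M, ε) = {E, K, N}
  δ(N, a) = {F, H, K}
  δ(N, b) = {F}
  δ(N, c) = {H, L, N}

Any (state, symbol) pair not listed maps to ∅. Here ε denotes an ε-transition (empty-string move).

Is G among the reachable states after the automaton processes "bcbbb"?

No

Start in {E}.
Read 'b': {E} → {E, H, K, M, N}.
Read 'c': {E, H, K, M, N} → {E, G, H, K, L, N}.
Read 'b': {E, G, H, K, L, N} → {E, F, H, K, L, M, N}.
Read 'b': {E, F, H, K, L, M, N} → {E, F, H, K, L, M, N}.
Read 'b': {E, F, H, K, L, M, N} → {E, F, H, K, L, M, N}.
State G is not in {E, F, H, K, L, M, N}.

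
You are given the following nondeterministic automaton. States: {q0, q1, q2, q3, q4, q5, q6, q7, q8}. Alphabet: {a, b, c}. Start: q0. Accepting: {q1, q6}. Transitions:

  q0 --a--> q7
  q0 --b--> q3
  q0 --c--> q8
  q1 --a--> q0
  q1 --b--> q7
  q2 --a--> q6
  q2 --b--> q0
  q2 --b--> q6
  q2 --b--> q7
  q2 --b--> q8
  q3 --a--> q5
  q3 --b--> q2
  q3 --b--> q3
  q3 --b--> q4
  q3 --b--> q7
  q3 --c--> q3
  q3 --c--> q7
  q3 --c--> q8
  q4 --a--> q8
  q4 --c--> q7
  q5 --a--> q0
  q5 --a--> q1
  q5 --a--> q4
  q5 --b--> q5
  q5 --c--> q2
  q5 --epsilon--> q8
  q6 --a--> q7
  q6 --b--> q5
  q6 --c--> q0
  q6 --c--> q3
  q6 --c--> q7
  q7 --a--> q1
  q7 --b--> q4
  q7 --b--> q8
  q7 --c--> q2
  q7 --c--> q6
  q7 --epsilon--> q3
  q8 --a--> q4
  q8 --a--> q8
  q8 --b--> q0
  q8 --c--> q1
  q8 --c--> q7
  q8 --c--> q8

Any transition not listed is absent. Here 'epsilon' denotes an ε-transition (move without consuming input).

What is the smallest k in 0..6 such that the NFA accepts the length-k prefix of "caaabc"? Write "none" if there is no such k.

none

Start in {q0}.
Read 'c': {q0} → {q8}.
Read 'a': {q8} → {q4, q8}.
Read 'a': {q4, q8} → {q4, q8}.
Read 'a': {q4, q8} → {q4, q8}.
Read 'b': {q4, q8} → {q0}.
Read 'c': {q0} → {q8}.
No reachable set along the way intersects F.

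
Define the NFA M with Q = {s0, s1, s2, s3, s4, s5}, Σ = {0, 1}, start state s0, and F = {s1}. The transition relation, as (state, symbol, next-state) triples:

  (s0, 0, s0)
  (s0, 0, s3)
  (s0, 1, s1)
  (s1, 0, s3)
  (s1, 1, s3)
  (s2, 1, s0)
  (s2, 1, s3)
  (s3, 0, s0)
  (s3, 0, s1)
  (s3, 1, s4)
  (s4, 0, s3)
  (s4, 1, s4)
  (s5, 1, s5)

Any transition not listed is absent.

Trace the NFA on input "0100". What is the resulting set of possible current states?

{s0, s1}

Start in {s0}.
Read '0': {s0} → {s0, s3}.
Read '1': {s0, s3} → {s1, s4}.
Read '0': {s1, s4} → {s3}.
Read '0': {s3} → {s0, s1}.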